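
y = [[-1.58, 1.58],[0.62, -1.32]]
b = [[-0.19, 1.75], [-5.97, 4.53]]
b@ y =[[1.39, -2.61], [12.24, -15.41]]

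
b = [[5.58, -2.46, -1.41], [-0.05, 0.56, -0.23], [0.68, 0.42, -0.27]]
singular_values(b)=[6.28, 0.88, 0.12]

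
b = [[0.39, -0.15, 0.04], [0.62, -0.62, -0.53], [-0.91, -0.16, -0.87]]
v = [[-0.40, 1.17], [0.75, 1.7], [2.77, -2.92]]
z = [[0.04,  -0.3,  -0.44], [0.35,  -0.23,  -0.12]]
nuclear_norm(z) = 0.92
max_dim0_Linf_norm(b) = 0.91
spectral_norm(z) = 0.62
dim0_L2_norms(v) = [2.9, 3.58]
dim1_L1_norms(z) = [0.78, 0.7]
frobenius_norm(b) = 1.68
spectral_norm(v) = 4.27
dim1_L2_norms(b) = [0.42, 1.02, 1.27]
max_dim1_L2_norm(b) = 1.27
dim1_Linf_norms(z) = [0.44, 0.35]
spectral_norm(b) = 1.31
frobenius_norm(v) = 4.60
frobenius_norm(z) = 0.69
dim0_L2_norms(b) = [1.17, 0.66, 1.02]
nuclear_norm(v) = 5.99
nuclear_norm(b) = 2.37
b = v @ z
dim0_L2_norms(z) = [0.35, 0.38, 0.46]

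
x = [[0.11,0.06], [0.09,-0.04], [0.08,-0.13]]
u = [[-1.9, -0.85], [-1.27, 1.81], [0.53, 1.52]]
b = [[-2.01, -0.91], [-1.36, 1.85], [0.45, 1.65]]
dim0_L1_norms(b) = [3.82, 4.41]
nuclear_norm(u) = 4.86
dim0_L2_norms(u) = [2.35, 2.51]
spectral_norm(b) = 2.64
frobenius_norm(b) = 3.61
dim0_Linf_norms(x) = [0.11, 0.13]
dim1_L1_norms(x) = [0.17, 0.13, 0.21]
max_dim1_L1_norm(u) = 3.08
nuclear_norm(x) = 0.31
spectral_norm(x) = 0.18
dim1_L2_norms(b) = [2.21, 2.3, 1.71]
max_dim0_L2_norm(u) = 2.51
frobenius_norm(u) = 3.44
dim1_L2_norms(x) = [0.13, 0.1, 0.15]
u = x + b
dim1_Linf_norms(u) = [1.9, 1.81, 1.52]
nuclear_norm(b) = 5.11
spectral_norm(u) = 2.52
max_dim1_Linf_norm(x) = 0.13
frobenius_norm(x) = 0.22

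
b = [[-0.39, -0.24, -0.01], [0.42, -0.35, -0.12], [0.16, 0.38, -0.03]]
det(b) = -0.022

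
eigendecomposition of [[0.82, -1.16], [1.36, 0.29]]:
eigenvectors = [[0.14+0.66j, 0.14-0.66j], [0.73+0.00j, 0.73-0.00j]]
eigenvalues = [(0.55+1.23j), (0.55-1.23j)]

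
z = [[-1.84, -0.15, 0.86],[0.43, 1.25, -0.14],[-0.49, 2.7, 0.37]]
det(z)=-0.008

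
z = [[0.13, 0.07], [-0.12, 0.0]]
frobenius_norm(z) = 0.19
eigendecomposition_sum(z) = [[(0.06-0j), (0.03-0.04j)], [(-0.06+0.06j), 0.07j]] + [[0.07+0.00j,  (0.04+0.04j)], [-0.06-0.06j,  0.00-0.07j]]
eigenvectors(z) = [[(-0.43-0.43j), (-0.43+0.43j)], [(0.79+0j), 0.79-0.00j]]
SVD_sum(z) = [[0.14, 0.04], [-0.11, -0.03]] + [[-0.01, 0.03], [-0.01, 0.03]]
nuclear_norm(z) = 0.23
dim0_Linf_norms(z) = [0.13, 0.07]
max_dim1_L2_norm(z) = 0.15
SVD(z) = [[-0.78, 0.62], [0.62, 0.78]] @ diag([0.18475058571813396, 0.04546670294629279]) @ [[-0.95, -0.30], [-0.3, 0.95]]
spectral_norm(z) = 0.18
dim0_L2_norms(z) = [0.18, 0.07]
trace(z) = 0.13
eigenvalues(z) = [(0.06+0.06j), (0.06-0.06j)]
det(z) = 0.01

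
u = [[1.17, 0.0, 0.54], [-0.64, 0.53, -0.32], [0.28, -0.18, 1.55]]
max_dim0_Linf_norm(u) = 1.55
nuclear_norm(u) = 3.39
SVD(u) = [[-0.56,  -0.64,  0.52], [0.36,  0.38,  0.85], [-0.74,  0.67,  0.02]] @ diag([1.9447446860585866, 0.988477618318938, 0.45560959617792557]) @ [[-0.57,  0.17,  -0.81], [-0.81,  0.08,  0.58], [0.16,  0.98,  0.09]]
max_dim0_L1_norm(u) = 2.41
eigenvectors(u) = [[-0.24, 0.48, 0.55], [0.94, -0.81, -0.43], [0.25, -0.35, 0.72]]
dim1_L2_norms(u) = [1.29, 0.89, 1.59]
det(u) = 0.88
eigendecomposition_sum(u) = [[-0.41, -0.3, 0.13], [1.57, 1.15, -0.51], [0.42, 0.31, -0.14]] + [[1.07, 0.43, -0.56],[-1.82, -0.73, 0.96],[-0.80, -0.32, 0.42]] + [[0.51, -0.13, 0.97], [-0.4, 0.10, -0.76], [0.66, -0.17, 1.27]]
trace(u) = 3.25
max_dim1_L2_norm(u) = 1.59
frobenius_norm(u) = 2.23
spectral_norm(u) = 1.94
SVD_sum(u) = [[0.62, -0.18, 0.89],[-0.40, 0.12, -0.57],[0.82, -0.24, 1.16]] + [[0.51, -0.05, -0.37], [-0.3, 0.03, 0.22], [-0.54, 0.05, 0.39]] + [[0.04,  0.23,  0.02],[0.06,  0.38,  0.04],[0.00,  0.01,  0.00]]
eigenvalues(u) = [0.61, 0.77, 1.87]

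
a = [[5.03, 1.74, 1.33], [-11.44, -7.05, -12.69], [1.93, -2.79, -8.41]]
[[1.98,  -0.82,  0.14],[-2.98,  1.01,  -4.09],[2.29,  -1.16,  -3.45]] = a@ [[0.49, -0.21, -0.09], [-0.21, 0.09, 0.06], [-0.09, 0.06, 0.37]]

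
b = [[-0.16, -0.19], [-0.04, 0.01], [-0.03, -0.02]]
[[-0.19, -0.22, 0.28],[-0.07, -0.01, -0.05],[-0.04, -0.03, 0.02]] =b @ [[1.74,0.36,0.68],  [-0.49,0.84,-2.02]]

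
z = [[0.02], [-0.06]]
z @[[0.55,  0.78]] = [[0.01, 0.02],[-0.03, -0.05]]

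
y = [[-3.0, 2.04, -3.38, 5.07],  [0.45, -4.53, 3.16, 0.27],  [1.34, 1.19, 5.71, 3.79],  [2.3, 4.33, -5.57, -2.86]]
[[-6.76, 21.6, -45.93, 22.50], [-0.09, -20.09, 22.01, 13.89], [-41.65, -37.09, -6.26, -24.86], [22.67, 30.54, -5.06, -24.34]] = y @ [[1.04, -1.80, 3.3, -5.35],[-3.55, 0.26, -3.52, -5.57],[-5.04, -5.67, 1.83, -2.96],[-2.65, -0.69, -4.47, 1.54]]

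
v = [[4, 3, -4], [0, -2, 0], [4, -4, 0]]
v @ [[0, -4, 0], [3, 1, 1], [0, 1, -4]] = [[9, -17, 19], [-6, -2, -2], [-12, -20, -4]]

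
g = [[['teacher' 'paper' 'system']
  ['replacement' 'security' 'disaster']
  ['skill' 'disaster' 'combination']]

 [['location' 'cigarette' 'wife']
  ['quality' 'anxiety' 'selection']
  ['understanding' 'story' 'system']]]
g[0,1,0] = 'replacement'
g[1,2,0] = 'understanding'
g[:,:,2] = [['system', 'disaster', 'combination'], ['wife', 'selection', 'system']]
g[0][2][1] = 'disaster'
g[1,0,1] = 'cigarette'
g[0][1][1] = 'security'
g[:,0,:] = [['teacher', 'paper', 'system'], ['location', 'cigarette', 'wife']]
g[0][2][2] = 'combination'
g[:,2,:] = [['skill', 'disaster', 'combination'], ['understanding', 'story', 'system']]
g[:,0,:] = [['teacher', 'paper', 'system'], ['location', 'cigarette', 'wife']]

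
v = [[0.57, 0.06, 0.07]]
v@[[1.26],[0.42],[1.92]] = [[0.88]]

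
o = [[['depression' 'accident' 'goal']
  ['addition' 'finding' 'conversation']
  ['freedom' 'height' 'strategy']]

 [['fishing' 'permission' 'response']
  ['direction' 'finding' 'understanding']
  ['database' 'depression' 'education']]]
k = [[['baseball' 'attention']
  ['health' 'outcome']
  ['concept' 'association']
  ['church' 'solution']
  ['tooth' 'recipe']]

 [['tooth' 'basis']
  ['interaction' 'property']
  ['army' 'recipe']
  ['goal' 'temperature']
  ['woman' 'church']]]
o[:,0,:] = [['depression', 'accident', 'goal'], ['fishing', 'permission', 'response']]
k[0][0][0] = 'baseball'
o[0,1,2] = 'conversation'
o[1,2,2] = 'education'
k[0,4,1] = 'recipe'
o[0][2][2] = 'strategy'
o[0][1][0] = 'addition'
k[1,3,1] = 'temperature'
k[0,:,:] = [['baseball', 'attention'], ['health', 'outcome'], ['concept', 'association'], ['church', 'solution'], ['tooth', 'recipe']]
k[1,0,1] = 'basis'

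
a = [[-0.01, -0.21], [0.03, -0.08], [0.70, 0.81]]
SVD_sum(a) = [[-0.11, -0.13],[-0.03, -0.03],[0.68, 0.82]] + [[0.10,-0.08], [0.06,-0.05], [0.02,-0.01]]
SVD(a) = [[-0.16, -0.85], [-0.04, -0.50], [0.99, -0.15]] @ diag([1.084279469459696, 0.1481149287148329]) @ [[0.64,0.77], [-0.77,0.64]]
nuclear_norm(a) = 1.23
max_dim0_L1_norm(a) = 1.1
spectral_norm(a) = 1.08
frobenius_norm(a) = 1.09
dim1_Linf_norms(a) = [0.21, 0.08, 0.81]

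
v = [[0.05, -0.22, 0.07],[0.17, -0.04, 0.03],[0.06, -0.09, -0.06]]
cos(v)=[[1.02, 0.00, 0.00], [-0.00, 1.02, -0.00], [0.01, 0.00, 1.0]]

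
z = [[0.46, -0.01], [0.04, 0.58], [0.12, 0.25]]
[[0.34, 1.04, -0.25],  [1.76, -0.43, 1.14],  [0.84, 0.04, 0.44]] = z @ [[0.81, 2.24, -0.5], [2.97, -0.90, 2.00]]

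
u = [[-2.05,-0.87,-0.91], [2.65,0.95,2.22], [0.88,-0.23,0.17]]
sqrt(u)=[[-0.74+1.06j, (-0.65+0.48j), (-0.57-0.09j)], [1.78-0.39j, (1.42-0.18j), (1.42+0.03j)], [(0.74-0.93j), -0.07-0.42j, (0.87+0.08j)]]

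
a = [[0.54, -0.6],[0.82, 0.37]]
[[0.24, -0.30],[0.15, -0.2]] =a @ [[0.26, -0.34], [-0.16, 0.2]]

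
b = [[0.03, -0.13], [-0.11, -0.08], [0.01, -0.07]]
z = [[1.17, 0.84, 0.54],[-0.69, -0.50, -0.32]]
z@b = [[-0.05,  -0.26], [0.03,  0.15]]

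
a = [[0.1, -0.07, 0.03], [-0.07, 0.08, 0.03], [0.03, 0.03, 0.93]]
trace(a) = 1.11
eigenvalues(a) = [0.02, 0.16, 0.93]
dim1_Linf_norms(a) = [0.1, 0.08, 0.93]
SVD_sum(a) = [[0.0, 0.00, 0.03], [0.0, 0.00, 0.03], [0.03, 0.03, 0.93]] + [[0.09, -0.08, -0.00], [-0.08, 0.07, 0.00], [-0.0, 0.0, 0.00]] + [[0.01, 0.01, -0.0], [0.01, 0.01, -0.00], [-0.00, -0.00, 0.00]]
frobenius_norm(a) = 0.95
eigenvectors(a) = [[-0.66,  -0.75,  0.03], [-0.75,  0.66,  0.03], [0.05,  0.0,  1.00]]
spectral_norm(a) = 0.93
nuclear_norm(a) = 1.11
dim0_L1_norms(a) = [0.2, 0.18, 0.99]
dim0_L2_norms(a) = [0.13, 0.11, 0.93]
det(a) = 0.00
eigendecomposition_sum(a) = [[0.01, 0.01, -0.00], [0.01, 0.01, -0.0], [-0.00, -0.00, 0.0]] + [[0.09,-0.08,-0.0], [-0.08,0.07,0.00], [-0.0,0.00,0.00]] + [[0.00, 0.00, 0.03], [0.0, 0.0, 0.03], [0.03, 0.03, 0.93]]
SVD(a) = [[-0.03, 0.75, -0.66], [-0.03, -0.66, -0.75], [-1.00, -0.00, 0.05]] @ diag([0.9319740208269882, 0.16069911053512978, 0.017326868637881934]) @ [[-0.03, -0.03, -1.0],  [0.75, -0.66, -0.00],  [-0.66, -0.75, 0.05]]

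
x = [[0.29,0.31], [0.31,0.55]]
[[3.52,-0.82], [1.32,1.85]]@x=[[0.77, 0.64],[0.96, 1.43]]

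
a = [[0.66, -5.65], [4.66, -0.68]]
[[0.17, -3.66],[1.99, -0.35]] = a @ [[0.43, 0.02], [0.02, 0.65]]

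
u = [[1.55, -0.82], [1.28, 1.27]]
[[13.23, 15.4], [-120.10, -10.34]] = u@[[-27.06,3.67], [-67.29,-11.84]]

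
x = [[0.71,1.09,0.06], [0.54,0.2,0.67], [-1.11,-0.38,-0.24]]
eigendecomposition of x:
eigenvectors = [[(-0.48+0j),  0.62+0.20j,  (0.62-0.2j)], [(0.67+0j),  (-0.05+0.26j),  -0.05-0.26j], [-0.56+0.00j,  (-0.71+0j),  (-0.71-0j)]]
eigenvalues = [(-0.74+0j), (0.71+0.45j), (0.71-0.45j)]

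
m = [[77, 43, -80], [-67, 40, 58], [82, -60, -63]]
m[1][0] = -67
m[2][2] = -63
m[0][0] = 77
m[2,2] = -63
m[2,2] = -63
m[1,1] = 40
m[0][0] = 77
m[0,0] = 77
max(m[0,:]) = 77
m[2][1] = -60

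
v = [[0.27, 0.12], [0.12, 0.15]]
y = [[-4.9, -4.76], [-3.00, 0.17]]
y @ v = [[-1.89, -1.3], [-0.79, -0.33]]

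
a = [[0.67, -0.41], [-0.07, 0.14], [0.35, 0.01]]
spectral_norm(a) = 0.85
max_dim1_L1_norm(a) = 1.08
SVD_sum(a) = [[0.69, -0.36], [-0.11, 0.06], [0.27, -0.14]] + [[-0.02, -0.05],[0.04, 0.08],[0.08, 0.15]]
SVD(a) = [[-0.92,0.26], [0.15,-0.45], [-0.36,-0.85]] @ diag([0.8506792148463496, 0.20110910826811976]) @ [[-0.89, 0.46], [-0.46, -0.89]]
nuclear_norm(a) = 1.05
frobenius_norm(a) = 0.87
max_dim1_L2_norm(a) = 0.79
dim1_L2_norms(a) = [0.79, 0.16, 0.35]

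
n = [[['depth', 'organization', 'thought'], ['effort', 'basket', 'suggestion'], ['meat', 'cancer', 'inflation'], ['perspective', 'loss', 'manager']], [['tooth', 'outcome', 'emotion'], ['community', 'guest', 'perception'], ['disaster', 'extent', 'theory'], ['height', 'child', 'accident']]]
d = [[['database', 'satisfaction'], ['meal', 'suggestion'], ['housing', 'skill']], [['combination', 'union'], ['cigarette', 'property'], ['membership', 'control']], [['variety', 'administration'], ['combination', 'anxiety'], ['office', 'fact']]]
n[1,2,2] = 'theory'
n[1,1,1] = 'guest'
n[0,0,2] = 'thought'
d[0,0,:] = ['database', 'satisfaction']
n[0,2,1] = 'cancer'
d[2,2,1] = 'fact'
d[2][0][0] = 'variety'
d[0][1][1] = 'suggestion'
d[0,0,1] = 'satisfaction'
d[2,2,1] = 'fact'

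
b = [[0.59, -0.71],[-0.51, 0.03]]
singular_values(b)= [1.0, 0.35]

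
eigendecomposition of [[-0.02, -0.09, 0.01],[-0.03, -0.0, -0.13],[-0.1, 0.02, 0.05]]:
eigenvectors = [[(-0.67+0j), (0.35-0.32j), (0.35+0.32j)],[-0.65+0.00j, (-0.65+0j), (-0.65-0j)],[(-0.36+0j), 0.25+0.55j, (0.25-0.55j)]]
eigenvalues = [(-0.1+0j), (0.07+0.09j), (0.07-0.09j)]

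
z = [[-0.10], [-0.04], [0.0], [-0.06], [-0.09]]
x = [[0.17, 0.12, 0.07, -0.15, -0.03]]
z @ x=[[-0.02, -0.01, -0.01, 0.02, 0.00], [-0.01, -0.0, -0.00, 0.01, 0.0], [0.00, 0.0, 0.00, 0.0, 0.0], [-0.01, -0.01, -0.00, 0.01, 0.00], [-0.02, -0.01, -0.01, 0.01, 0.0]]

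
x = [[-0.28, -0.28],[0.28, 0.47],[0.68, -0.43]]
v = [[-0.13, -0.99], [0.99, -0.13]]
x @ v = [[-0.24, 0.31], [0.43, -0.34], [-0.51, -0.62]]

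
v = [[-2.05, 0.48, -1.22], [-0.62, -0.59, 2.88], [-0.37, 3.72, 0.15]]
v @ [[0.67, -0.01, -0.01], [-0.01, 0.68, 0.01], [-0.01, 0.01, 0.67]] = [[-1.37, 0.33, -0.79], [-0.44, -0.37, 1.93], [-0.29, 2.53, 0.14]]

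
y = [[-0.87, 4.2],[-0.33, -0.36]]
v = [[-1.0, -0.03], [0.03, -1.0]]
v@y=[[0.88, -4.19],[0.30, 0.49]]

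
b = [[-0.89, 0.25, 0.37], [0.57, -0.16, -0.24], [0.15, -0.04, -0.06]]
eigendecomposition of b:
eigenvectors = [[-0.83+0.00j,(-0.08+0.21j),(-0.08-0.21j)], [(0.53+0j),-0.76+0.00j,-0.76-0.00j], [0.14+0.00j,0.33+0.51j,(0.33-0.51j)]]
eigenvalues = [(-1.11+0j), 0j, -0j]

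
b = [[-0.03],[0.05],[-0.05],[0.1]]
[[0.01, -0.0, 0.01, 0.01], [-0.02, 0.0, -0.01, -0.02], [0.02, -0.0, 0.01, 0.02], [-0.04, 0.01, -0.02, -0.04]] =b @ [[-0.4, 0.09, -0.22, -0.41]]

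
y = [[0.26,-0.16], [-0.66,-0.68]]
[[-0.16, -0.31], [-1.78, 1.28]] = y @ [[0.62,  -1.47], [2.02,  -0.45]]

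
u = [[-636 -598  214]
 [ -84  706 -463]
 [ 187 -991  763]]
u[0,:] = [-636, -598, 214]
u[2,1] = -991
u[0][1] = -598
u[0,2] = 214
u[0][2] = 214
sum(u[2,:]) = -41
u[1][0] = -84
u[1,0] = -84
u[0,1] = -598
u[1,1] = 706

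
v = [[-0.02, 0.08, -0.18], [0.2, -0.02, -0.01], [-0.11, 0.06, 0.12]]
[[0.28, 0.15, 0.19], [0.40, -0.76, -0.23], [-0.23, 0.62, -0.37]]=v@ [[2.15, -3.52, -1.71], [1.95, 2.55, -4.06], [-0.93, 0.67, -2.66]]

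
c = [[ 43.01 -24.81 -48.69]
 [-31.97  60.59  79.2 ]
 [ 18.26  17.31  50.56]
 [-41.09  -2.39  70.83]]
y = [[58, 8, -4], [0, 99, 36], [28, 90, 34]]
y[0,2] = -4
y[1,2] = 36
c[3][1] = -2.39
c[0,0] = 43.01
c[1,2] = 79.2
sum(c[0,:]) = -30.49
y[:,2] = [-4, 36, 34]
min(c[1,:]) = -31.97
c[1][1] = 60.59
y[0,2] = -4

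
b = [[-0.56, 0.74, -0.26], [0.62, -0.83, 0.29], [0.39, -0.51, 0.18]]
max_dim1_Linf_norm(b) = 0.83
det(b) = -0.00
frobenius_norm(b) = 1.59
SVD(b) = [[-0.61, -0.28, 0.75], [0.68, -0.67, 0.3], [0.42, 0.68, 0.60]] @ diag([1.5908352496663303, 0.00657331111876814, 4.435440270306601e-18]) @ [[0.58, -0.77, 0.27], [0.79, 0.61, 0.04], [0.19, -0.19, -0.96]]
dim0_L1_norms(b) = [1.57, 2.08, 0.73]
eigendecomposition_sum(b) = [[-0.56, 0.74, -0.26], [0.62, -0.83, 0.29], [0.39, -0.51, 0.18]] + [[-0.0, -0.0, -0.00], [-0.0, -0.00, -0.00], [0.0, 0.00, 0.00]] + [[-0.00, -0.00, -0.0], [0.0, 0.00, 0.00], [0.0, 0.0, 0.00]]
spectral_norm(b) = 1.59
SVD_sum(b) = [[-0.56, 0.74, -0.26], [0.62, -0.83, 0.29], [0.39, -0.51, 0.18]] + [[-0.00, -0.0, -0.0], [-0.00, -0.0, -0.00], [0.0, 0.00, 0.00]] + [[0.00,-0.00,-0.0], [0.00,-0.0,-0.00], [0.00,-0.00,-0.00]]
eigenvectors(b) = [[0.61,0.58,0.19],[-0.68,0.15,-0.19],[-0.42,-0.80,-0.96]]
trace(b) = -1.21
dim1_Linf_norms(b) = [0.74, 0.83, 0.51]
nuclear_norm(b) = 1.60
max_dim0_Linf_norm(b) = 0.83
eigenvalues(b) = [-1.21, -0.0, 0.0]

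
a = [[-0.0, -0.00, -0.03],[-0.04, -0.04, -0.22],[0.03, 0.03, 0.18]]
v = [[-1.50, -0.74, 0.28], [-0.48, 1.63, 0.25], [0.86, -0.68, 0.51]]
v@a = [[0.04, 0.04, 0.26],[-0.06, -0.06, -0.3],[0.04, 0.04, 0.22]]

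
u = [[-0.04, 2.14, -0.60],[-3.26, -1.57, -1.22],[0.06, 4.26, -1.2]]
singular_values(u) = [5.23, 3.43, 0.03]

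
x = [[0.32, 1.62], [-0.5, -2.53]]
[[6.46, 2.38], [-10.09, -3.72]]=x@[[-3.86, -2.58], [4.75, 1.98]]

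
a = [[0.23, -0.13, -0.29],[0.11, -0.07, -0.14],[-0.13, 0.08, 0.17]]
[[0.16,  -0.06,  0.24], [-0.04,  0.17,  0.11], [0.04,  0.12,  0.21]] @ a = [[-0.00, 0.00, 0.00], [-0.0, 0.0, 0.01], [-0.00, 0.00, 0.01]]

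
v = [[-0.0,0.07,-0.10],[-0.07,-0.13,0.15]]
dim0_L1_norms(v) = [0.07, 0.2, 0.25]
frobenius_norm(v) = 0.24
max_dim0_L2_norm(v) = 0.18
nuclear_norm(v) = 0.28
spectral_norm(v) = 0.24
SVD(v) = [[-0.49, 0.87], [0.87, 0.49]] @ diag([0.24047747769918154, 0.0370213819223383]) @ [[-0.25,-0.61,0.75], [-0.93,-0.07,-0.37]]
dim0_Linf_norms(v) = [0.07, 0.13, 0.15]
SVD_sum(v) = [[0.03, 0.07, -0.09], [-0.05, -0.13, 0.16]] + [[-0.03, -0.0, -0.01], [-0.02, -0.0, -0.01]]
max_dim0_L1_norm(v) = 0.25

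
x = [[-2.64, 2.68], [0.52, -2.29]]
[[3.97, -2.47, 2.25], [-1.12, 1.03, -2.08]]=x @ [[-1.31,0.62,0.09], [0.19,-0.31,0.93]]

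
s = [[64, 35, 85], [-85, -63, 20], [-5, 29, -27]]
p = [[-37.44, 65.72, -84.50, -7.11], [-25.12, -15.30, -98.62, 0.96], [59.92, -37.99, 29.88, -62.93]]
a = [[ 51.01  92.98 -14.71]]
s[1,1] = -63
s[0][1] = 35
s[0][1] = 35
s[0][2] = 85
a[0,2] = -14.71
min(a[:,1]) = 92.98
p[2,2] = 29.88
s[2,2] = -27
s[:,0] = [64, -85, -5]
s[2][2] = -27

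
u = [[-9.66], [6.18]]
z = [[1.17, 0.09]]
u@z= [[-11.30, -0.87], [7.23, 0.56]]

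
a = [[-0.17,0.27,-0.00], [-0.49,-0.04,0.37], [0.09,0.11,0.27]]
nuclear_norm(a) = 1.22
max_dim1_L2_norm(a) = 0.62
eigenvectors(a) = [[0.03-0.59j, 0.03+0.59j, 0.25+0.00j], [(0.78+0j), (0.78-0j), (0.48+0j)], [-0.19-0.03j, (-0.19+0.03j), (0.84+0j)]]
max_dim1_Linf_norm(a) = 0.49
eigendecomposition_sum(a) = [[(-0.08+0.18j), (0.12+0.04j), (-0.05-0.07j)],[-0.24-0.10j, -0.04+0.17j, (0.09-0.07j)],[(0.05+0.03j), 0.02-0.04j, -0.02+0.01j]] + [[(-0.08-0.18j), (0.12-0.04j), (-0.05+0.07j)], [-0.24+0.10j, (-0.04-0.17j), (0.09+0.07j)], [0.05-0.03j, (0.02+0.04j), -0.02-0.01j]] + [[(-0-0j),(0.02+0j),0.09-0.00j],[(-0.01-0j),0.04+0.00j,0.18-0.00j],[-0.02-0.00j,0.08+0.00j,(0.32-0j)]]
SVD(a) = [[-0.24, 0.65, -0.72], [-0.96, -0.28, 0.06], [-0.17, 0.7, 0.69]] @ diag([0.6368279784621386, 0.29266438149009644, 0.2868757320772277]) @ [[0.78, -0.07, -0.63], [0.31, 0.91, 0.29], [0.55, -0.42, 0.72]]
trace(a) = 0.06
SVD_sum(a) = [[-0.12,0.01,0.09], [-0.47,0.04,0.38], [-0.08,0.01,0.07]] + [[0.06, 0.17, 0.05], [-0.03, -0.08, -0.02], [0.06, 0.19, 0.06]] + [[-0.11, 0.09, -0.15], [0.01, -0.01, 0.01], [0.11, -0.08, 0.14]]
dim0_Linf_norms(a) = [0.49, 0.27, 0.37]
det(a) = 0.05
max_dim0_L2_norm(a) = 0.53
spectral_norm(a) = 0.64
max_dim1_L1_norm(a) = 0.9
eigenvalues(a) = [(-0.15+0.36j), (-0.15-0.36j), (0.36+0j)]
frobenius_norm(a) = 0.76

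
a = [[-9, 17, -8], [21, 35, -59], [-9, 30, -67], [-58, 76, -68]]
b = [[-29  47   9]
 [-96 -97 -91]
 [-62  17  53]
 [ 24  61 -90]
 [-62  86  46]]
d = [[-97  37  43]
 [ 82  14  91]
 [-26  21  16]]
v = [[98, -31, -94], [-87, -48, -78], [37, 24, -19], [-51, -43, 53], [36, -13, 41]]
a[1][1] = 35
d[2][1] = 21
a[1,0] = 21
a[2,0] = -9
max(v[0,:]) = 98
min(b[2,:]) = -62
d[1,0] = 82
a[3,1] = 76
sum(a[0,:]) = 0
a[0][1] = 17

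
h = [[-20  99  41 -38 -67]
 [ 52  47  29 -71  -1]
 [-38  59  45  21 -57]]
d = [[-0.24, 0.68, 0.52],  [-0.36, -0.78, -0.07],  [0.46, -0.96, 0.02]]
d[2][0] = 0.462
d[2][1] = -0.959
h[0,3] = -38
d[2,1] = -0.959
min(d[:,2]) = -0.069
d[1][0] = -0.361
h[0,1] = 99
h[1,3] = -71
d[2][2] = 0.022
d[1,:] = [-0.361, -0.779, -0.069]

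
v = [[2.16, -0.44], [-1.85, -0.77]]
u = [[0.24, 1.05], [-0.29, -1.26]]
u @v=[[-1.42, -0.91], [1.7, 1.1]]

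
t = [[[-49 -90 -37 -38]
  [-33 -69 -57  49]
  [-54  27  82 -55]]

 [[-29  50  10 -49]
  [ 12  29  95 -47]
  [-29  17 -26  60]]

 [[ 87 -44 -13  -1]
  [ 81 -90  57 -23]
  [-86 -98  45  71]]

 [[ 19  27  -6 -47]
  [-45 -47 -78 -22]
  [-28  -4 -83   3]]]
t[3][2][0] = -28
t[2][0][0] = 87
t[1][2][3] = 60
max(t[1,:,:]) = 95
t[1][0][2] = 10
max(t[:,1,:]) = 95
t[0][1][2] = -57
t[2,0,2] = -13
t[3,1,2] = -78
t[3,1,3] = -22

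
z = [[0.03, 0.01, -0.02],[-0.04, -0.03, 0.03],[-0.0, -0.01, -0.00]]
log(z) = [[(-2.88-2.48j), 1.08-1.94j, -1.51+3.35j], [(0.86+3.47j), -3.53+4.34j, -1.29-2.07j], [(2.58-2.15j), (2.15-0.74j), (-7.4+4.42j)]]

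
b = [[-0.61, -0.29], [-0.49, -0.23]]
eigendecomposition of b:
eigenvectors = [[-0.78, 0.43], [-0.62, -0.90]]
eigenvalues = [-0.84, 0.0]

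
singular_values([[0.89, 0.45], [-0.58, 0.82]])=[1.07, 0.92]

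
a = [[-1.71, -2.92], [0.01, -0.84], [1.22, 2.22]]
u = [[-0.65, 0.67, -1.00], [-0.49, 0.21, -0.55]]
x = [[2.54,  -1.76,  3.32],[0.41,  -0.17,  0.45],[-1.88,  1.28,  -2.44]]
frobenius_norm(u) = 1.57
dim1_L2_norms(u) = [1.37, 0.77]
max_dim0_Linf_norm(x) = 3.32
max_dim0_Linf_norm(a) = 2.92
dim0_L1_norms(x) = [4.83, 3.21, 6.21]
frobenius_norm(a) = 4.31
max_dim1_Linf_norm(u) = 1.0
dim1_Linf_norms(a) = [2.92, 0.84, 2.22]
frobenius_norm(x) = 5.67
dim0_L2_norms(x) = [3.19, 2.18, 4.14]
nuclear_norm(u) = 1.74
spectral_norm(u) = 1.56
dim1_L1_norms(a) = [4.63, 0.85, 3.44]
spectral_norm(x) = 5.66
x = a @ u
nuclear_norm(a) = 4.71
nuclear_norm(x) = 5.76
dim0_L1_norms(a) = [2.94, 5.98]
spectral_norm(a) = 4.29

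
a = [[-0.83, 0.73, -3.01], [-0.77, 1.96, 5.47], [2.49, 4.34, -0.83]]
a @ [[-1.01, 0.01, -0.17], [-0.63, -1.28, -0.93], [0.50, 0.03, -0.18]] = [[-1.13, -1.03, 0.0],  [2.28, -2.35, -2.68],  [-5.66, -5.56, -4.31]]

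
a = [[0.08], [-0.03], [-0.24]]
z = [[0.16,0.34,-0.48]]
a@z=[[0.01, 0.03, -0.04],[-0.00, -0.01, 0.01],[-0.04, -0.08, 0.12]]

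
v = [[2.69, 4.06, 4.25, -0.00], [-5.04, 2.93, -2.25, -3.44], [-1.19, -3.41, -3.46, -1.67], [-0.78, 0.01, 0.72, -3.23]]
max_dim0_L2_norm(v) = 6.06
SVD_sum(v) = [[3.33, 1.83, 3.66, 2.03], [-2.77, -1.53, -3.05, -1.69], [-2.74, -1.51, -3.01, -1.67], [-0.68, -0.37, -0.74, -0.41]] + [[-1.16, 2.34, 0.65, -1.38], [-2.03, 4.08, 1.14, -2.42], [0.83, -1.67, -0.47, 0.99], [-0.74, 1.5, 0.42, -0.89]] + [[0.24, -0.28, 0.23, -0.56], [-0.30, 0.34, -0.29, 0.69], [0.38, -0.44, 0.37, -0.89], [0.85, -0.99, 0.83, -1.99]] + [[0.28, 0.17, -0.29, -0.09], [0.05, 0.03, -0.06, -0.02], [0.34, 0.21, -0.35, -0.1], [-0.21, -0.13, 0.22, 0.06]]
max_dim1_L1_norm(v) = 13.66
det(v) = 138.27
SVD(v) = [[-0.64,  -0.45,  -0.24,  -0.57], [0.54,  -0.78,  0.29,  -0.11], [0.53,  0.32,  -0.38,  -0.69], [0.13,  -0.29,  -0.85,  0.43]] @ diag([8.777069008037037, 6.745558125007381, 2.979133549248456, 0.7839441982978868]) @ [[-0.59, -0.32, -0.65, -0.36], [0.38, -0.77, -0.22, 0.46], [-0.34, 0.39, -0.33, 0.79], [-0.63, -0.38, 0.65, 0.19]]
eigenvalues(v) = [(2.14+2.6j), (2.14-2.6j), (-2.68+2.24j), (-2.68-2.24j)]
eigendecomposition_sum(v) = [[(0.37+2.81j), 1.54-0.40j, (0.49+2.08j), (-1.08+0.13j)],[-2.58+1.80j, (1.18+1.32j), -1.80+1.55j, (-0.68-1j)],[0.70-1.86j, -1.08-0.26j, (0.39-1.45j), (0.71+0.28j)],[(-0.23-0.54j), (-0.29+0.16j), (-0.21-0.39j), 0.21-0.08j]] + [[0.37-2.81j, 1.54+0.40j, 0.49-2.08j, (-1.08-0.13j)], [(-2.58-1.8j), (1.18-1.32j), -1.80-1.55j, (-0.68+1j)], [(0.7+1.86j), -1.08+0.26j, 0.39+1.45j, 0.71-0.28j], [-0.23+0.54j, -0.29-0.16j, (-0.21+0.39j), (0.21+0.08j)]] + [[(0.98+0j), 0.49-0.51j, 1.64-1.14j, (1.08+2.24j)], [(0.06+0.49j), 0.28+0.21j, 0.68+0.74j, (-1.04+0.69j)], [(-1.29+0.04j), -0.62+0.69j, -2.12+1.59j, (-1.54-2.92j)], [(-0.16+0.72j), (0.29+0.44j), (0.57+1.39j), -1.82+0.43j]] + [[(0.98-0j), 0.49+0.51j, 1.64+1.14j, 1.08-2.24j], [0.06-0.49j, (0.28-0.21j), 0.68-0.74j, (-1.04-0.69j)], [(-1.29-0.04j), -0.62-0.69j, (-2.12-1.59j), -1.54+2.92j], [(-0.16-0.72j), 0.29-0.44j, 0.57-1.39j, (-1.82-0.43j)]]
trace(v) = -1.07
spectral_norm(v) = 8.78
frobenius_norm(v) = 11.49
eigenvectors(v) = [[(0.28-0.53j),(0.28+0.53j),0.53+0.02j,(0.53-0.02j)], [(0.67+0j),(0.67-0j),0.03+0.26j,(0.03-0.26j)], [-0.35+0.24j,-0.35-0.24j,(-0.7+0j),-0.70-0.00j], [-0.03+0.12j,(-0.03-0.12j),(-0.1+0.39j),-0.10-0.39j]]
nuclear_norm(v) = 19.29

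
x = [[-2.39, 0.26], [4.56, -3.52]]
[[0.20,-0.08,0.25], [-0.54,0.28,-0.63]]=x @ [[-0.08, 0.03, -0.10], [0.05, -0.04, 0.05]]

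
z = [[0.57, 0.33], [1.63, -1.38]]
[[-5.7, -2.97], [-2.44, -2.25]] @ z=[[-8.09, 2.22], [-5.06, 2.30]]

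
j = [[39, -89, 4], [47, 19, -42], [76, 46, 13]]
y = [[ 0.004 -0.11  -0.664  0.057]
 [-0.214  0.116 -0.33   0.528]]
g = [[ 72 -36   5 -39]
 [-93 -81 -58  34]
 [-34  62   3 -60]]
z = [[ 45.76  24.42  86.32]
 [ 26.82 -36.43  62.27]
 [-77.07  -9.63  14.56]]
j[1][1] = 19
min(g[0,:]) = -39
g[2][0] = -34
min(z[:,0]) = -77.07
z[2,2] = 14.56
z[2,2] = 14.56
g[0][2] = 5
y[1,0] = -0.214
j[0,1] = -89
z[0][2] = 86.32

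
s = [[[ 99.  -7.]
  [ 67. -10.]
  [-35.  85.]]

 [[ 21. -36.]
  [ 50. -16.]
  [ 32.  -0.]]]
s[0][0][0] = 99.0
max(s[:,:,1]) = 85.0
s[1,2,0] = 32.0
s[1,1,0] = 50.0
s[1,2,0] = 32.0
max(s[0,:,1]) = 85.0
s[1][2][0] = 32.0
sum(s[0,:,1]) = 68.0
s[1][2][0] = 32.0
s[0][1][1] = -10.0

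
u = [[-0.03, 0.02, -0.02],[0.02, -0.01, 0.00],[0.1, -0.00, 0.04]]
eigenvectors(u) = [[0.25-0.26j, 0.25+0.26j, 0.45+0.00j],[-0.02-0.20j, (-0.02+0.2j), (-0.58+0j)],[(-0.91+0j), -0.91-0.00j, -0.68+0.00j]]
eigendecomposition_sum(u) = [[-0.01+0.01j, 0.01j, -0.01+0.00j],[0.01j, 0j, (-0+0j)],[(0.04-0.01j), 0.01-0.02j, (0.02+0.01j)]] + [[(-0.01-0.01j), 0.00-0.01j, -0.01-0.00j], [-0.01j, 0.00-0.00j, -0.00-0.00j], [0.04+0.01j, 0.01+0.02j, (0.02-0.01j)]] + [[(-0.01+0j),(0.01-0j),-0.00+0.00j], [(0.01-0j),-0.02+0.00j,0.00-0.00j], [0.02-0.00j,-0.02+0.00j,(0.01-0j)]]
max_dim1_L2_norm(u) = 0.11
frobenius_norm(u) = 0.12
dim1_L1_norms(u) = [0.07, 0.03, 0.14]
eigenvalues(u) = [(0.01+0.03j), (0.01-0.03j), (-0.03+0j)]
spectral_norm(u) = 0.12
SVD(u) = [[-0.32, -0.87, -0.37], [0.17, 0.33, -0.93], [0.93, -0.36, 0.04]] @ diag([0.1151226496675987, 0.021219061857362335, 0.00982481284324368]) @ [[0.92, -0.07, 0.38], [-0.14, -0.98, 0.15], [-0.36, 0.19, 0.91]]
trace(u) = 0.00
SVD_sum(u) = [[-0.03,0.00,-0.01], [0.02,-0.00,0.01], [0.10,-0.01,0.04]] + [[0.0, 0.02, -0.00], [-0.00, -0.01, 0.00], [0.0, 0.01, -0.00]] + [[0.00, -0.00, -0.00], [0.0, -0.00, -0.01], [-0.0, 0.00, 0.0]]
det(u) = -0.00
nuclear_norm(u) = 0.15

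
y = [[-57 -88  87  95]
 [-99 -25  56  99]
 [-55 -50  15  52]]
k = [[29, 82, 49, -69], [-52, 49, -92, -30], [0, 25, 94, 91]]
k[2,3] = 91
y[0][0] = -57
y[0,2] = 87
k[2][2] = 94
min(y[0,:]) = -88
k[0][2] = 49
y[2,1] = -50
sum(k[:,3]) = -8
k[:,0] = [29, -52, 0]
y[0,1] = -88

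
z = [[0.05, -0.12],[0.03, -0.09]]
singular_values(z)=[0.16, 0.01]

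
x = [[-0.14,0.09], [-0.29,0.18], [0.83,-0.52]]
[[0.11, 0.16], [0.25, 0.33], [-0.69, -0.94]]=x @ [[-2.37, -1.74], [-2.45, -0.96]]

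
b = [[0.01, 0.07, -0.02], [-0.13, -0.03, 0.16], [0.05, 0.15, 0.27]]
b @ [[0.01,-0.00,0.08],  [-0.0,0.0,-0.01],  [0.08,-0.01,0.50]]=[[-0.00,0.00,-0.01], [0.01,-0.0,0.07], [0.02,-0.0,0.14]]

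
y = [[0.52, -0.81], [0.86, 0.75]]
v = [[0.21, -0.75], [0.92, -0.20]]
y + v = [[0.73, -1.56],  [1.78, 0.55]]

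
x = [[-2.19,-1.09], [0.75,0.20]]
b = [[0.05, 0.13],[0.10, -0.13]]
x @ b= [[-0.22, -0.14], [0.06, 0.07]]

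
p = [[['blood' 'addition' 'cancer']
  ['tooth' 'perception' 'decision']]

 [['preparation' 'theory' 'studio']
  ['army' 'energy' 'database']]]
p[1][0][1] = 'theory'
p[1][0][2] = 'studio'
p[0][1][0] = 'tooth'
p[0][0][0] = 'blood'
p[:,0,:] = [['blood', 'addition', 'cancer'], ['preparation', 'theory', 'studio']]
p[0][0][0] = 'blood'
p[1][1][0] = 'army'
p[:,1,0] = ['tooth', 'army']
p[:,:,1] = [['addition', 'perception'], ['theory', 'energy']]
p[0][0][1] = 'addition'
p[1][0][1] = 'theory'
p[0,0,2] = 'cancer'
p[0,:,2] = ['cancer', 'decision']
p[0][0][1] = 'addition'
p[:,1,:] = [['tooth', 'perception', 'decision'], ['army', 'energy', 'database']]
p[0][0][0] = 'blood'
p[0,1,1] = 'perception'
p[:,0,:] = [['blood', 'addition', 'cancer'], ['preparation', 'theory', 'studio']]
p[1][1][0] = 'army'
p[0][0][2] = 'cancer'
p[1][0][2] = 'studio'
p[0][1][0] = 'tooth'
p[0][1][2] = 'decision'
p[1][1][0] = 'army'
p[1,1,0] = 'army'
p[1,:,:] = [['preparation', 'theory', 'studio'], ['army', 'energy', 'database']]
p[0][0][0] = 'blood'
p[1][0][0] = 'preparation'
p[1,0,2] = 'studio'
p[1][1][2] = 'database'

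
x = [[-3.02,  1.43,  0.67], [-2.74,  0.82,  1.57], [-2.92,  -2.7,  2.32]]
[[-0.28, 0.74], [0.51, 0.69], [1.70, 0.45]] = x@[[0.15, -0.19],[-0.20, 0.09],[0.69, 0.06]]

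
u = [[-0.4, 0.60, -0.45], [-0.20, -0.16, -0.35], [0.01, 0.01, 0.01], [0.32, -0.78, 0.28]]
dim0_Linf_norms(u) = [0.4, 0.78, 0.45]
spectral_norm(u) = 1.22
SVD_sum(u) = [[-0.36,0.66,-0.38], [-0.05,0.09,-0.05], [0.00,-0.0,0.0], [0.38,-0.69,0.39]] + [[-0.04,-0.06,-0.07], [-0.15,-0.25,-0.30], [0.01,0.01,0.01], [-0.06,-0.09,-0.11]] + [[-0.0,-0.00,0.0],  [0.00,0.00,-0.00],  [0.0,0.00,-0.0],  [-0.0,-0.0,0.00]]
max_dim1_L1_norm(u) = 1.45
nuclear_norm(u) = 1.68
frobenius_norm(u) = 1.30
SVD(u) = [[-0.69,  -0.23,  0.07], [-0.1,  -0.91,  -0.08], [0.00,  0.04,  -0.99], [0.72,  -0.34,  0.06]] @ diag([1.2208939440886948, 0.45771053479018686, 0.004363900735874055]) @ [[0.43,-0.78,0.45], [0.36,0.60,0.71], [-0.83,-0.15,0.54]]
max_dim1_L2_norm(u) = 0.89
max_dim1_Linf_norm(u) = 0.78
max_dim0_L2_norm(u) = 1.0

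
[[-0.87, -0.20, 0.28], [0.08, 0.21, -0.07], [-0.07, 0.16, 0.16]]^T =[[-0.87, 0.08, -0.07],[-0.20, 0.21, 0.16],[0.28, -0.07, 0.16]]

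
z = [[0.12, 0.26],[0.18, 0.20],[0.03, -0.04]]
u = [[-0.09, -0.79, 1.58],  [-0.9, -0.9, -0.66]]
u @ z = [[-0.11,-0.24],[-0.29,-0.39]]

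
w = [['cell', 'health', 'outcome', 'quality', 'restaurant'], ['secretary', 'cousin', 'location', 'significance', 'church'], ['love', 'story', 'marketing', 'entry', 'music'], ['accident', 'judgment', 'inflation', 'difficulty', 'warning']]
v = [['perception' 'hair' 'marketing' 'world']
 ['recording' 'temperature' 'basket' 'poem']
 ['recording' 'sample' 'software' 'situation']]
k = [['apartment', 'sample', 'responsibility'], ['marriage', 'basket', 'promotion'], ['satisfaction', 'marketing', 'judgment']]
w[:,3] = ['quality', 'significance', 'entry', 'difficulty']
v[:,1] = ['hair', 'temperature', 'sample']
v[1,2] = 'basket'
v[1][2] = 'basket'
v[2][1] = 'sample'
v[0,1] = 'hair'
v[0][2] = 'marketing'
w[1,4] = 'church'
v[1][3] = 'poem'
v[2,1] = 'sample'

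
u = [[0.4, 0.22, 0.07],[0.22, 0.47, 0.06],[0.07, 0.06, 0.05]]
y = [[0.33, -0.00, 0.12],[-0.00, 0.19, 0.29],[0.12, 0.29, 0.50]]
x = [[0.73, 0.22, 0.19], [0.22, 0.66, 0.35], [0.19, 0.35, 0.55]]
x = u + y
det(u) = 0.01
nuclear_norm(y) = 1.02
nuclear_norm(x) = 1.94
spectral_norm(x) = 1.16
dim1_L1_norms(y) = [0.45, 0.48, 0.91]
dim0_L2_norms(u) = [0.46, 0.52, 0.1]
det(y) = 0.00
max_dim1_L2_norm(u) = 0.52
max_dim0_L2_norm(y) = 0.59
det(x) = 0.15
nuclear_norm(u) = 0.92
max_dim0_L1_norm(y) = 0.91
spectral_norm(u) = 0.67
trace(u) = 0.92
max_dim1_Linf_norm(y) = 0.5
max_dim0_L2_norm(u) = 0.52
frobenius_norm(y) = 0.77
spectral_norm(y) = 0.70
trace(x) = 1.94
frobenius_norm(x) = 1.30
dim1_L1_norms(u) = [0.69, 0.75, 0.18]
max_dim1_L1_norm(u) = 0.75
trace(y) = 1.02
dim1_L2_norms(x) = [0.79, 0.78, 0.68]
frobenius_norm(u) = 0.71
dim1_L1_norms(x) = [1.14, 1.23, 1.09]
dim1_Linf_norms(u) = [0.4, 0.47, 0.07]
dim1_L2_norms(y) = [0.35, 0.35, 0.59]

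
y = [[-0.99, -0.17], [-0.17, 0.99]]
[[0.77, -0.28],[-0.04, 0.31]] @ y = [[-0.71, -0.41], [-0.01, 0.31]]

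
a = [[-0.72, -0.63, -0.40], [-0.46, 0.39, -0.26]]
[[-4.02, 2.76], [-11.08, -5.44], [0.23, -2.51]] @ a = [[1.62, 3.61, 0.89], [10.48, 4.86, 5.85], [0.99, -1.12, 0.56]]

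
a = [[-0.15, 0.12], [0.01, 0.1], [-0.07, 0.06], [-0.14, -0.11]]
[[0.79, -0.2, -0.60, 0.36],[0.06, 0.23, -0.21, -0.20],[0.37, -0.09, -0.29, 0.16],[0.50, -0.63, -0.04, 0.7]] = a@[[-4.41, 2.93, 2.11, -3.72], [1.07, 2.00, -2.34, -1.64]]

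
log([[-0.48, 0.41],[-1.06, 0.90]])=[[-10.07, 4.21],  [-10.89, 4.11]]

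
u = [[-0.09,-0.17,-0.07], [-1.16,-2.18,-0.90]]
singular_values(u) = [2.64, 0.0]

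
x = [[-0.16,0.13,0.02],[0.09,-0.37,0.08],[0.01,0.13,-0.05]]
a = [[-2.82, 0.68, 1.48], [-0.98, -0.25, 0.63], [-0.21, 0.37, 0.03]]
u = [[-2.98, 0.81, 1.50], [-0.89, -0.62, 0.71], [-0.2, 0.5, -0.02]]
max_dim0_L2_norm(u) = 3.12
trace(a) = -3.04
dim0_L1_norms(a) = [4.01, 1.3, 2.14]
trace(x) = -0.58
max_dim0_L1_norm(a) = 4.01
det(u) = 0.04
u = x + a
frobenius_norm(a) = 3.49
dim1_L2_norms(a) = [3.26, 1.19, 0.43]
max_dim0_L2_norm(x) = 0.41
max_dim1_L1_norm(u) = 5.29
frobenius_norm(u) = 3.71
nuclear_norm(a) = 4.03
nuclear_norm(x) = 0.58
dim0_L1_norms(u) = [4.07, 1.93, 2.23]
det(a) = -0.01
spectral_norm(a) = 3.45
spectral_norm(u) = 3.58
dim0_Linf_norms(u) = [2.98, 0.81, 1.5]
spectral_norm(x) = 0.44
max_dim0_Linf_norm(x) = 0.37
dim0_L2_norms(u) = [3.12, 1.14, 1.66]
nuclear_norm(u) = 4.57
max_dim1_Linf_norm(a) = 2.82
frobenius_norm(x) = 0.46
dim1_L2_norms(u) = [3.43, 1.3, 0.54]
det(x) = -0.00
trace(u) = -3.62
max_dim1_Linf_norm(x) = 0.37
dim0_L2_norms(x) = [0.18, 0.41, 0.1]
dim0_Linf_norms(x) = [0.16, 0.37, 0.08]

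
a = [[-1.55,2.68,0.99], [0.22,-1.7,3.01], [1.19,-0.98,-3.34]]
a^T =[[-1.55, 0.22, 1.19],[2.68, -1.7, -0.98],[0.99, 3.01, -3.34]]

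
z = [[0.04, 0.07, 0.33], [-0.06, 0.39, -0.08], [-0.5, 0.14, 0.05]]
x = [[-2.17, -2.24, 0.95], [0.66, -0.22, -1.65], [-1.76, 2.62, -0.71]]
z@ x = [[-0.62, 0.76, -0.31],[0.53, -0.16, -0.64],[1.09, 1.22, -0.74]]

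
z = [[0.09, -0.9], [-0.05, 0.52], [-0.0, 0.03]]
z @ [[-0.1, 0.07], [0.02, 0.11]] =[[-0.03, -0.09], [0.02, 0.05], [0.00, 0.0]]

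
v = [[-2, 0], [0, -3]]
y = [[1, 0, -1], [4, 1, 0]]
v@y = [[-2, 0, 2], [-12, -3, 0]]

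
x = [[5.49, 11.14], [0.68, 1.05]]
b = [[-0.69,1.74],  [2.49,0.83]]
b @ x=[[-2.60, -5.86],  [14.23, 28.61]]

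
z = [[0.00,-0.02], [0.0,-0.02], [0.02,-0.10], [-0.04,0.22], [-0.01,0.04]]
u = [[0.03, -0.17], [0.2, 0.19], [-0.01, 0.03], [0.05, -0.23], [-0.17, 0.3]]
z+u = [[0.03, -0.19], [0.20, 0.17], [0.01, -0.07], [0.01, -0.01], [-0.18, 0.34]]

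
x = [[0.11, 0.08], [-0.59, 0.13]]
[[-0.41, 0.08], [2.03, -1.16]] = x@ [[-3.51, 1.68], [-0.32, -1.31]]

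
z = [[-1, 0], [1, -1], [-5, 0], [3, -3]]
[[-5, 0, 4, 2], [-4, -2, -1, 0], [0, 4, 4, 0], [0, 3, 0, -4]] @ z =[[-9, -6], [7, 2], [-16, -4], [-9, 9]]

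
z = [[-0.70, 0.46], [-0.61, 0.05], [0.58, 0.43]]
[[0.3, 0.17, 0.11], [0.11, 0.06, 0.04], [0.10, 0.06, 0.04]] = z @ [[-0.14, -0.08, -0.05], [0.43, 0.25, 0.17]]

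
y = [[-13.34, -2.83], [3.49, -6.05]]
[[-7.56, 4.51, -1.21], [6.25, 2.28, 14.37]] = y @ [[0.7, -0.23, 0.53], [-0.63, -0.51, -2.07]]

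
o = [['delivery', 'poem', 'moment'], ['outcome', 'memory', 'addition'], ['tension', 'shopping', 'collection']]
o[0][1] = 'poem'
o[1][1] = 'memory'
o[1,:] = ['outcome', 'memory', 'addition']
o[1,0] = 'outcome'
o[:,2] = ['moment', 'addition', 'collection']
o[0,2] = 'moment'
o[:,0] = ['delivery', 'outcome', 'tension']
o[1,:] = ['outcome', 'memory', 'addition']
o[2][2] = 'collection'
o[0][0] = 'delivery'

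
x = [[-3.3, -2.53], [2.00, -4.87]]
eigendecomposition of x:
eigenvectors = [[(0.75+0j), (0.75-0j)],[(0.23-0.62j), (0.23+0.62j)]]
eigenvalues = [(-4.08+2.11j), (-4.08-2.11j)]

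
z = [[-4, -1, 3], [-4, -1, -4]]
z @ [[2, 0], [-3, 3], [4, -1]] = [[7, -6], [-21, 1]]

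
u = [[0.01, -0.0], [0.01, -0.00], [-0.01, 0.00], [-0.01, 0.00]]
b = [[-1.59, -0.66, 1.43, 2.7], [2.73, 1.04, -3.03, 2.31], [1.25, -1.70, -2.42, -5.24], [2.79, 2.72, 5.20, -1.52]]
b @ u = [[-0.06, 0.0], [0.04, 0.0], [0.07, 0.00], [0.02, 0.0]]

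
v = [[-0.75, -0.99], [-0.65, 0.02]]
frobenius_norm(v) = 1.40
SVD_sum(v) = [[-0.87,-0.87], [-0.32,-0.32]] + [[0.12, -0.12], [-0.33, 0.34]]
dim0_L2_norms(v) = [0.99, 0.99]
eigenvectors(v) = [[-0.89, 0.61], [-0.45, -0.79]]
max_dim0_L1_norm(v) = 1.4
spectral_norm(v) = 1.31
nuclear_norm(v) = 1.81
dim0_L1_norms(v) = [1.4, 1.01]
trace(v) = -0.73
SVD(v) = [[-0.94, -0.34], [-0.34, 0.94]] @ diag([1.3085310351054367, 0.5032360580939071]) @ [[0.71, 0.71], [-0.71, 0.71]]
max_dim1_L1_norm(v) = 1.74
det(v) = -0.66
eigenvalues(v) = [-1.25, 0.52]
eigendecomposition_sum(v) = [[-0.9, -0.7],[-0.46, -0.36]] + [[0.15, -0.29],[-0.19, 0.38]]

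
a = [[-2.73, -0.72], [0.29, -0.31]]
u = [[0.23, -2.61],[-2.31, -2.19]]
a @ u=[[1.04, 8.70], [0.78, -0.08]]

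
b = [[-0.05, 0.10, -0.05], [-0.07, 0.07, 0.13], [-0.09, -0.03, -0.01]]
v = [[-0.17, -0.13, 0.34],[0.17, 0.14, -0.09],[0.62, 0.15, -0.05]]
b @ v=[[-0.01, 0.01, -0.02], [0.10, 0.04, -0.04], [0.0, 0.01, -0.03]]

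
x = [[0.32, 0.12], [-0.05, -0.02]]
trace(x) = 0.30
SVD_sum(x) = [[0.32, 0.12], [-0.05, -0.02]] + [[0.00, -0.00],[0.0, -0.0]]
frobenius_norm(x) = 0.35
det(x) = -0.00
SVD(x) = [[-0.99,0.16],[0.16,0.99]] @ diag([0.34597494607276447, 0.0011561530814311383]) @ [[-0.94, -0.35], [0.35, -0.94]]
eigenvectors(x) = [[0.99, -0.35],[-0.15, 0.94]]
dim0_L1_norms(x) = [0.37, 0.14]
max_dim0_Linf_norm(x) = 0.32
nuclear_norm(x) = 0.35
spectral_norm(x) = 0.35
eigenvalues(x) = [0.3, -0.0]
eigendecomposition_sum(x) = [[0.32, 0.12], [-0.05, -0.02]] + [[0.0, 0.00],[-0.0, -0.0]]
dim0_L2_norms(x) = [0.32, 0.12]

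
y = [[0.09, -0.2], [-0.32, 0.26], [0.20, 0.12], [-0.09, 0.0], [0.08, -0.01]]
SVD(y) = [[-0.41, 0.42], [0.87, -0.05], [-0.18, -0.87], [0.15, 0.22], [-0.15, -0.16]] @ diag([0.47375692839207856, 0.25030855518839734]) @ [[-0.8, 0.61], [-0.61, -0.8]]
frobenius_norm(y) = 0.54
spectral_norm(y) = 0.47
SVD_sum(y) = [[0.15, -0.12], [-0.33, 0.25], [0.07, -0.05], [-0.06, 0.04], [0.06, -0.04]] + [[-0.06, -0.08], [0.01, 0.01], [0.13, 0.17], [-0.03, -0.04], [0.02, 0.03]]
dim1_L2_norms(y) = [0.22, 0.41, 0.23, 0.09, 0.08]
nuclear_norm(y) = 0.72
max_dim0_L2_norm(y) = 0.41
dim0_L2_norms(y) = [0.41, 0.35]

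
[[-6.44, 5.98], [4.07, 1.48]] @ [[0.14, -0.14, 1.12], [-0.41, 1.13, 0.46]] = [[-3.35, 7.66, -4.46], [-0.04, 1.1, 5.24]]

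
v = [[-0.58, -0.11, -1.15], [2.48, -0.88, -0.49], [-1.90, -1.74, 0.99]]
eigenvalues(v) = [(2.43+0j), (-1.45+1.11j), (-1.45-1.11j)]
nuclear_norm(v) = 6.52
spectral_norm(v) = 3.33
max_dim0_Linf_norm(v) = 2.48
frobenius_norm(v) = 4.06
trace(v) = -0.47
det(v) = 8.05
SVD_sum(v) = [[-0.21, -0.05, 0.07], [2.14, 0.46, -0.67], [-2.26, -0.48, 0.71]] + [[-0.11, 0.37, -0.12],  [0.39, -1.25, 0.4],  [0.38, -1.22, 0.39]] + [[-0.25, -0.43, -1.1], [-0.05, -0.09, -0.22], [-0.02, -0.04, -0.10]]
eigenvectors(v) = [[(0.32+0j), 0.12-0.42j, 0.12+0.42j],  [(0.37+0j), (-0.75+0j), -0.75-0.00j],  [(-0.87+0j), (-0.24-0.44j), (-0.24+0.44j)]]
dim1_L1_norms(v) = [1.84, 3.85, 4.63]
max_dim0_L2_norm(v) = 3.18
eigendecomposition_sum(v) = [[0.58+0.00j,0.28+0.00j,-0.56+0.00j],[(0.67+0j),0.32+0.00j,-0.65+0.00j],[-1.58+0.00j,-0.75-0.00j,1.53-0.00j]] + [[(-0.58+0.38j), (-0.19-0.42j), (-0.29-0.04j)], [0.90+0.77j, (-0.6+0.52j), 0.08+0.50j], [(-0.16+0.77j), -0.49-0.18j, -0.27+0.21j]] + [[-0.58-0.38j, -0.19+0.42j, -0.29+0.04j], [0.90-0.77j, (-0.6-0.52j), (0.08-0.5j)], [-0.16-0.77j, (-0.49+0.18j), -0.27-0.21j]]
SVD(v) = [[-0.07, -0.20, 0.98],[0.69, 0.7, 0.20],[-0.72, 0.68, 0.09]] @ diag([3.33294386002802, 1.9531696071427267, 1.2370180724772966]) @ [[0.94, 0.2, -0.29], [0.29, -0.91, 0.29], [-0.21, -0.36, -0.91]]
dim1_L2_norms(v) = [1.29, 2.68, 2.76]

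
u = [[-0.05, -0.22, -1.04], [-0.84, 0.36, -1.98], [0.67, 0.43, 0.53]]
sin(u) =[[-0.12, -0.2, -1.31], [-0.83, 0.40, -2.38], [0.86, 0.51, 0.73]]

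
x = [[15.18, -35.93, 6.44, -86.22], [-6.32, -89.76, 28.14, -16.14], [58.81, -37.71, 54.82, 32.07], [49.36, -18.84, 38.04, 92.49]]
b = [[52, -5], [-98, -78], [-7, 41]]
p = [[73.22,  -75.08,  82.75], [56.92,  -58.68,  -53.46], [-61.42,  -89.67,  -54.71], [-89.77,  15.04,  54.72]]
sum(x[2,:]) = 107.99000000000001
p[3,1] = 15.04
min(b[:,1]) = -78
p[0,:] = [73.22, -75.08, 82.75]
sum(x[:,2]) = 127.44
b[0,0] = 52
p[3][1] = 15.04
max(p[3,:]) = 54.72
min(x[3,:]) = -18.84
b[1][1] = -78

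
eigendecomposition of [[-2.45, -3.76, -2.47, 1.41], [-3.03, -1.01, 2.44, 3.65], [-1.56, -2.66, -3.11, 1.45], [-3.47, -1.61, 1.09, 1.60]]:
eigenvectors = [[0.46+0.00j,(-0.59+0j),(-0.59-0j),-0.63+0.00j], [(-0.79+0j),0.27+0.38j,0.27-0.38j,0.28+0.00j], [0.16+0.00j,(-0.49-0.24j),-0.49+0.24j,-0.69+0.00j], [-0.38+0.00j,(-0.34+0.14j),(-0.34-0.14j),(-0.22+0j)]]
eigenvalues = [(1.98+0j), (-1.96+1.08j), (-1.96-1.08j), (-3.02+0j)]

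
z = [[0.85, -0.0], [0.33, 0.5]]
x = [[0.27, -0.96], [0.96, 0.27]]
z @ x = [[0.23,-0.82], [0.57,-0.18]]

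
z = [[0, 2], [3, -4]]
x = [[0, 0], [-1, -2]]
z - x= [[0, 2], [4, -2]]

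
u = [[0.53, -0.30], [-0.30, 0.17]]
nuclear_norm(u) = 0.70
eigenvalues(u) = [0.7, 0.0]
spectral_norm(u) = 0.70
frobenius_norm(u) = 0.70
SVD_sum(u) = [[0.53, -0.3],  [-0.30, 0.17]] + [[0.00, 0.00],[0.00, 0.00]]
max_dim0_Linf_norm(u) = 0.53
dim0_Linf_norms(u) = [0.53, 0.3]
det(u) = 0.00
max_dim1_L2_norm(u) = 0.61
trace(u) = 0.70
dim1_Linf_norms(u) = [0.53, 0.3]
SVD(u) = [[-0.87, 0.49], [0.49, 0.87]] @ diag([0.6998571136907181, 0.0001428863092820198]) @ [[-0.87,  0.49], [0.49,  0.87]]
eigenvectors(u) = [[0.87, 0.49], [-0.49, 0.87]]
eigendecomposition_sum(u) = [[0.53, -0.3],  [-0.30, 0.17]] + [[0.00, 0.0], [0.0, 0.0]]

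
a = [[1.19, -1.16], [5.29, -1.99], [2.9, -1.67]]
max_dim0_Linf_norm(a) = 5.29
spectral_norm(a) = 6.73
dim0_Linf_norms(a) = [5.29, 1.99]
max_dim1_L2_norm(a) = 5.65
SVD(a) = [[-0.23, 0.76], [-0.84, -0.47], [-0.49, 0.45]] @ diag([6.733711995714485, 0.7496150737350876]) @ [[-0.91, 0.41], [-0.41, -0.91]]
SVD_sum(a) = [[1.42, -0.64],  [5.14, -2.31],  [3.04, -1.37]] + [[-0.23, -0.52], [0.15, 0.32], [-0.14, -0.3]]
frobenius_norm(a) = 6.78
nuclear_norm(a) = 7.48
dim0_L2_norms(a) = [6.15, 2.85]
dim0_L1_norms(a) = [9.38, 4.82]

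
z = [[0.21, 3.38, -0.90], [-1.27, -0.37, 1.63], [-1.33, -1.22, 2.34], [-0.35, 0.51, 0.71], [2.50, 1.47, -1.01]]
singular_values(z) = [5.18, 2.64, 1.38]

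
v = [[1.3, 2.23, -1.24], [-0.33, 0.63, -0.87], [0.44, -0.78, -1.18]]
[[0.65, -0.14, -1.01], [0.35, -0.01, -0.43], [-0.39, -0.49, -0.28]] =v @ [[-0.22, -0.21, -0.06],[0.41, 0.18, -0.22],[-0.02, 0.22, 0.36]]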